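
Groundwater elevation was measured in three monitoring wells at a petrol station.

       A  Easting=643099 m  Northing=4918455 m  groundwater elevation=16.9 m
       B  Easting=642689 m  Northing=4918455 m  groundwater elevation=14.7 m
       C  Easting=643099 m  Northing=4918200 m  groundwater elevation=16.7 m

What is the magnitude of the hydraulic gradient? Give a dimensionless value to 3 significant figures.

0.00542

∂h/∂x = (14.7 − 16.9) / (642689 − 643099) = +0.005366
∂h/∂y = (16.7 − 16.9) / (4918200 − 4918455) = +0.0007843
|∇h| = √(0.005366² + 0.0007843²) = 0.005423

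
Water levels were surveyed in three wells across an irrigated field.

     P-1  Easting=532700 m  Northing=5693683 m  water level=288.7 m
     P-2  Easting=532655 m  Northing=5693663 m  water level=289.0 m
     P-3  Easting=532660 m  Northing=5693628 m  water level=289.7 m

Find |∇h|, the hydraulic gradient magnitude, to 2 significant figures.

Three-point gradient (reference P-1): Δ to P-2 = (-45, -20, +0.3), Δ to P-3 = (-40, -55, +1.0).
∂h/∂x = +0.002090, ∂h/∂y = -0.01970 (det = 1675).
|∇h| = √(0.002090² + -0.01970²) = 0.01981

0.020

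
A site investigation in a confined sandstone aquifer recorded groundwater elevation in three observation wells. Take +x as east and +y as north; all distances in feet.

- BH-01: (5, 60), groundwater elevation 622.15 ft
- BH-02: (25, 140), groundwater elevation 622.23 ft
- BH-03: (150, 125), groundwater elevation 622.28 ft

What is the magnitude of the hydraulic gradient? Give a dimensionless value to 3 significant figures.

0.00101

With h = a·x + b·y + c and BH-01 as origin, the differences give:
  20·a + 80·b = +0.08
  145·a + 65·b = +0.13
Eliminate b (×65 and ×80, subtract): -10300·a = -5.200 → a = ∂h/∂x = +0.0005049
Back-substitute: b = ∂h/∂y = +0.0008738.
|∇h| = √(0.0005049² + 0.0008738²) = 0.001009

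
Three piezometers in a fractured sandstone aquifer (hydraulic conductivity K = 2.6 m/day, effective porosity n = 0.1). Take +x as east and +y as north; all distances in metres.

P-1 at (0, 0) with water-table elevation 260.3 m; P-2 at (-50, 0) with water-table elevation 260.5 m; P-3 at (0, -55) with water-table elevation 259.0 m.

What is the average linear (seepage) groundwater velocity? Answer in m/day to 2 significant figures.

∂h/∂x = (260.5 − 260.3) / (-50 − 0) = -0.004000
∂h/∂y = (259.0 − 260.3) / (-55 − 0) = +0.02364
|∇h| = √(-0.004000² + 0.02364²) = 0.02398
Seepage velocity v = K·i/n = 2.6 × 0.02398 / 0.1 = 0.6235 m/day.

0.62 m/day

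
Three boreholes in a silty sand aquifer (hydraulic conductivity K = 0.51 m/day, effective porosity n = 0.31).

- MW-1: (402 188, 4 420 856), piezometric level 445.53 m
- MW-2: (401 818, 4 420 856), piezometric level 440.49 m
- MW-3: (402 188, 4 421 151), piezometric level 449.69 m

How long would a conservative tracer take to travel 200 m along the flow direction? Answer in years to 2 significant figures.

17 years

∂h/∂x = (440.49 − 445.53) / (401818 − 402188) = +0.01362
∂h/∂y = (449.69 − 445.53) / (4421151 − 4420856) = +0.01410
|∇h| = √(0.01362² + 0.01410²) = 0.0196
Seepage velocity v = K·i/n = 0.51 × 0.0196 / 0.31 = 0.03225 m/day.
t = 200 / 0.03225 = 6202 days = 17 years.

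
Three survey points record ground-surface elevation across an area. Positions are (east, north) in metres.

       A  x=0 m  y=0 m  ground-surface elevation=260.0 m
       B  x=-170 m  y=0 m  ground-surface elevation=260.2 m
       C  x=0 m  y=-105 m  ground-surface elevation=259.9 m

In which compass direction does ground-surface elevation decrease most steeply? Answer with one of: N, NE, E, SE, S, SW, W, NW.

SE

∂z/∂x = (260.2 − 260.0) / (-170 − 0) = -0.001176
∂z/∂y = (259.9 − 260.0) / (-105 − 0) = +0.0009524
Steepest decrease is along −∇f = (+0.001176 E, -0.0009524 N) → southeast.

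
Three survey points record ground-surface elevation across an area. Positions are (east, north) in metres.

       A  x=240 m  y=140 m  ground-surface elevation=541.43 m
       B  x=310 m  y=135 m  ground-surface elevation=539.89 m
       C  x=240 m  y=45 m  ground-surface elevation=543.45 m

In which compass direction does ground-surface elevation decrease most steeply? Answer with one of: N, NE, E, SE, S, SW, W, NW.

NE

Taking A as reference: B−A = (70, -5, -1.54); C−A = (0, -95, +2.02).
Determinant of the coordinate differences = 70·(-95) − 0·(-5) = -6650.
∂z/∂x = [(-1.54)·(-95) − (+2.02)·(-5)] / -6650 = -0.02352
∂z/∂y = [70·(+2.02) − 0·(-1.54)] / -6650 = -0.02126
Steepest decrease is along −∇f = (+0.02352 E, +0.02126 N) → northeast.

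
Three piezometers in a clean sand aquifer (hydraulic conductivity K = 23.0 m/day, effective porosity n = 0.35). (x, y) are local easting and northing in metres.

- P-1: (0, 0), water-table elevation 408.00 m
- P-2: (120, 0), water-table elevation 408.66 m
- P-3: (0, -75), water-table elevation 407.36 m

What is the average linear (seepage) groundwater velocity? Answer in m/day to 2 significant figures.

0.67 m/day

∂h/∂x = (408.66 − 408.00) / (120 − 0) = +0.005500
∂h/∂y = (407.36 − 408.00) / (-75 − 0) = +0.008533
|∇h| = √(0.005500² + 0.008533²) = 0.01015
Seepage velocity v = K·i/n = 23.0 × 0.01015 / 0.35 = 0.667 m/day.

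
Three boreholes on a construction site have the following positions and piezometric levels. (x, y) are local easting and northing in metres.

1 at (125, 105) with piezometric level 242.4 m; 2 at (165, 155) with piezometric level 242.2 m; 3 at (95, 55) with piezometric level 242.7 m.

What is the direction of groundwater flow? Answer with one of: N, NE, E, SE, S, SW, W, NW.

Three-point gradient (reference 1): Δ to 2 = (40, 50, -0.2), Δ to 3 = (-30, -50, +0.3).
∂h/∂x = +0.010000, ∂h/∂y = -0.01200 (det = -500).
Flow = −∇h = (-0.010000 east, +0.01200 north), which points northwest.

NW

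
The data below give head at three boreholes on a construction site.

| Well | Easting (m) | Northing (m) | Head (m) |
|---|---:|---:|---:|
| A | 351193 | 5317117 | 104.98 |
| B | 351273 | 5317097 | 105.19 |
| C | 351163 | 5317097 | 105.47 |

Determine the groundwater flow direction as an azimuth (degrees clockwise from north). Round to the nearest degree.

With h = a·x + b·y + c and A as origin, the differences give:
  80·a + (-20)·b = +0.21
  (-30)·a + (-20)·b = +0.49
Eliminate b (×(-20) and ×(-20), subtract): -2200·a = 5.600 → a = ∂h/∂x = -0.002545
Back-substitute: b = ∂h/∂y = -0.02068.
Flow direction (−∇h) has components (+0.002545 E, +0.02068 N).
Azimuth = atan2(E, N) = atan2(+0.002545, +0.02068) = 7.0° ≈ 007°.

007°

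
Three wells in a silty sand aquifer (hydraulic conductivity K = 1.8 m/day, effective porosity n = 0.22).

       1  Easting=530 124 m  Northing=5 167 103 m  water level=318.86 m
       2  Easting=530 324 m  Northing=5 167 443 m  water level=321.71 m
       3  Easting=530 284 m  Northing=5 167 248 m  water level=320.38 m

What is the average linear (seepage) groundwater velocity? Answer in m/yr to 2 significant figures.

With h = a·x + b·y + c and 1 as origin, the differences give:
  200·a + 340·b = +2.85
  160·a + 145·b = +1.52
Eliminate b (×145 and ×340, subtract): -25400·a = -103.550 → a = ∂h/∂x = +0.004077
Back-substitute: b = ∂h/∂y = +0.005984.
|∇h| = √(0.004077² + 0.005984²) = 0.007241
Seepage velocity v = K·i/n = 1.8 × 0.007241 / 0.22 = 0.05924 m/day = 21.64 m/yr.

22 m/yr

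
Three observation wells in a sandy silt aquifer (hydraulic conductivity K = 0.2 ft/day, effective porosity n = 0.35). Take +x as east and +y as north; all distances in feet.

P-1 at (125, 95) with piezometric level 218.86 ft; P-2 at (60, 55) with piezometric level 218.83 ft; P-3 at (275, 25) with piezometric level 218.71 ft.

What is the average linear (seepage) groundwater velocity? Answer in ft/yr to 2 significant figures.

With h = a·x + b·y + c and P-1 as origin, the differences give:
  (-65)·a + (-40)·b = -0.03
  150·a + (-70)·b = -0.15
Eliminate b (×(-70) and ×(-40), subtract): 10550·a = -3.900 → a = ∂h/∂x = -0.0003697
Back-substitute: b = ∂h/∂y = +0.001351.
|∇h| = √(-0.0003697² + 0.001351²) = 0.001401
Seepage velocity v = K·i/n = 0.2 × 0.001401 / 0.35 = 0.0008006 ft/day = 0.2924 ft/yr.

0.29 ft/yr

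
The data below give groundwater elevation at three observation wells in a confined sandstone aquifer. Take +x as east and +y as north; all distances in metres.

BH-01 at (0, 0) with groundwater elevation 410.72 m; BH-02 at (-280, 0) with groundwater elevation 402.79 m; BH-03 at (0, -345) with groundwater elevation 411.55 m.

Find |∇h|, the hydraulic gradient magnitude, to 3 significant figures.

∂h/∂x = (402.79 − 410.72) / (-280 − 0) = +0.02832
∂h/∂y = (411.55 − 410.72) / (-345 − 0) = -0.002406
|∇h| = √(0.02832² + -0.002406²) = 0.02842

0.0284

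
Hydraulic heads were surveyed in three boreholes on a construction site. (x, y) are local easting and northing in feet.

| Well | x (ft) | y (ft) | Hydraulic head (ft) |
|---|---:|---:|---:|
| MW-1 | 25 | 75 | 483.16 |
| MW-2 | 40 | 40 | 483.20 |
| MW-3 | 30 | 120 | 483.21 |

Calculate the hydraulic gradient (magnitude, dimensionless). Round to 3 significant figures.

0.00423

With h = a·x + b·y + c and MW-1 as origin, the differences give:
  15·a + (-35)·b = +0.04
  5·a + 45·b = +0.05
Eliminate b (×45 and ×(-35), subtract): 850·a = 3.550 → a = ∂h/∂x = +0.004176
Back-substitute: b = ∂h/∂y = +0.0006471.
|∇h| = √(0.004176² + 0.0006471²) = 0.004226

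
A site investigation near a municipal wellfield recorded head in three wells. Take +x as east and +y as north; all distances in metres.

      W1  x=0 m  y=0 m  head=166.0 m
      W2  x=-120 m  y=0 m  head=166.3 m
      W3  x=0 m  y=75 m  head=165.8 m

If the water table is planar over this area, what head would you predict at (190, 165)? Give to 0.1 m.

∂h/∂x = (166.3 − 166.0) / (-120 − 0) = -0.002500
∂h/∂y = (165.8 − 166.0) / (75 − 0) = -0.002667
h(190, 165) = 166.0 + (-0.002500)·(190) + (-0.002667)·(165) = 166.0 -0.475 -0.440 = 165.085 m.

165.1 m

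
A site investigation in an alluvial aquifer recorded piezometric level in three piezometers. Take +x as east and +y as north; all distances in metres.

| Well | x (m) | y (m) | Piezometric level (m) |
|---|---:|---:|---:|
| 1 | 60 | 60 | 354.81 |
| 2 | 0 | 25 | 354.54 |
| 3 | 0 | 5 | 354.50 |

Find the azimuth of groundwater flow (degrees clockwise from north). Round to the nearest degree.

239°

With h = a·x + b·y + c and 1 as origin, the differences give:
  (-60)·a + (-35)·b = -0.27
  (-60)·a + (-55)·b = -0.31
Eliminate b (×(-55) and ×(-35), subtract): 1200·a = 4.000 → a = ∂h/∂x = +0.003333
Back-substitute: b = ∂h/∂y = +0.002000.
Flow direction (−∇h) has components (-0.003333 E, -0.002000 N).
Azimuth = atan2(E, N) = atan2(-0.003333, -0.002000) = 239.0° ≈ 239°.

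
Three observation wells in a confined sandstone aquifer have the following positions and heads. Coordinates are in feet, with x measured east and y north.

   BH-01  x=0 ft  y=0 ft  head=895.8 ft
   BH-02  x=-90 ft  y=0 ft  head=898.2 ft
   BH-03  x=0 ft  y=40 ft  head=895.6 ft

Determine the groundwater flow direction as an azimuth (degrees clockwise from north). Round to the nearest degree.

079°

∂h/∂x = (898.2 − 895.8) / (-90 − 0) = -0.02667
∂h/∂y = (895.6 − 895.8) / (40 − 0) = -0.005000
Flow direction (−∇h) has components (+0.02667 E, +0.005000 N).
Azimuth = atan2(E, N) = atan2(+0.02667, +0.005000) = 79.4° ≈ 079°.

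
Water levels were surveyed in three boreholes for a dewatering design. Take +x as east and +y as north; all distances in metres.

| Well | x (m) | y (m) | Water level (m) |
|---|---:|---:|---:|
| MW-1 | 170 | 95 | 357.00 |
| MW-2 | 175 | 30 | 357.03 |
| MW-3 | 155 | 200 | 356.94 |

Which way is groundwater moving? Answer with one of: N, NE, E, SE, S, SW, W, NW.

W

Taking MW-1 as reference: MW-2−MW-1 = (5, -65, +0.03); MW-3−MW-1 = (-15, 105, -0.06).
Solve a·Δx + b·Δy = Δh: det = 5·105 − (-15)·(-65) = -450.
∂h/∂x = [(+0.03)·105 − (-0.06)·(-65)] / -450 = +0.001667
∂h/∂y = [5·(-0.06) − (-15)·(+0.03)] / -450 = -0.0003333
Flow = −∇h = (-0.001667 east, +0.0003333 north), which points west.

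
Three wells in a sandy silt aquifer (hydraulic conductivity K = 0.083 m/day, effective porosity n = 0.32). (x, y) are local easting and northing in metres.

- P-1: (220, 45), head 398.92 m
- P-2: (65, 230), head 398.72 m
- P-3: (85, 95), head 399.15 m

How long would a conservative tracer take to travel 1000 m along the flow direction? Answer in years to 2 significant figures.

2200 years

Three-point gradient (reference P-1): Δ to P-2 = (-155, 185, -0.20), Δ to P-3 = (-135, 50, +0.23).
∂h/∂x = -0.003051, ∂h/∂y = -0.003637 (det = 17225).
|∇h| = √(-0.003051² + -0.003637²) = 0.004747
Seepage velocity v = K·i/n = 0.083 × 0.004747 / 0.32 = 0.001231 m/day.
t = 1000 / 0.001231 = 8.123e+05 days = 2.22e+03 years.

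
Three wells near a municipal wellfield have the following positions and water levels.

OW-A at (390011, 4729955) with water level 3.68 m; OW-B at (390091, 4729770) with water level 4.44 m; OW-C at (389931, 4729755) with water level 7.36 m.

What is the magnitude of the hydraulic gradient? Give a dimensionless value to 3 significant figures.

Differences from OW-A: to OW-B (Δx, Δy, Δh) = (80, -185, +0.76); to OW-C = (-80, -200, +3.68).
Determinant of the coordinate differences = 80·(-200) − (-80)·(-185) = -30800.
∂h/∂x = [(+0.76)·(-200) − (+3.68)·(-185)] / -30800 = -0.01717
∂h/∂y = [80·(+3.68) − (-80)·(+0.76)] / -30800 = -0.01153
|∇h| = √(-0.01717² + -0.01153²) = 0.02068

0.0207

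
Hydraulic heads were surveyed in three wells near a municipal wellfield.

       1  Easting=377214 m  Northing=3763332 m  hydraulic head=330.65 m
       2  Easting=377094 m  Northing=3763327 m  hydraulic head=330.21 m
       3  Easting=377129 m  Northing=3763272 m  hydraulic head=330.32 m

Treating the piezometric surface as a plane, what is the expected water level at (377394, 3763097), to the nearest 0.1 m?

With h = a·x + b·y + c and 1 as origin, the differences give:
  (-120)·a + (-5)·b = -0.44
  (-85)·a + (-60)·b = -0.33
Eliminate b (×(-60) and ×(-5), subtract): 6775·a = 24.750 → a = ∂h/∂x = +0.003653
Back-substitute: b = ∂h/∂y = +0.0003247.
h(377394, 3763097) = 330.65 + (+0.003653)·(180) + (+0.0003247)·(-235) = 330.65 +0.658 -0.076 = 331.231 m.

331.2 m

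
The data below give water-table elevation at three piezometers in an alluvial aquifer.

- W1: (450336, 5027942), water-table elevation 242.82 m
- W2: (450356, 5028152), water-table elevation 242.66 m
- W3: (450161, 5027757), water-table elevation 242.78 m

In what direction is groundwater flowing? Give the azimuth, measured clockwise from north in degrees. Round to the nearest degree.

Taking W1 as reference: W2−W1 = (20, 210, -0.16); W3−W1 = (-175, -185, -0.04).
Solve a·Δx + b·Δy = Δh: det = 20·(-185) − (-175)·210 = 33050.
∂h/∂x = [(-0.16)·(-185) − (-0.04)·210] / 33050 = +0.001150
∂h/∂y = [20·(-0.04) − (-175)·(-0.16)] / 33050 = -0.0008714
Flow direction (−∇h) has components (-0.001150 E, +0.0008714 N).
Azimuth = atan2(E, N) = atan2(-0.001150, +0.0008714) = 307.2° ≈ 307°.

307°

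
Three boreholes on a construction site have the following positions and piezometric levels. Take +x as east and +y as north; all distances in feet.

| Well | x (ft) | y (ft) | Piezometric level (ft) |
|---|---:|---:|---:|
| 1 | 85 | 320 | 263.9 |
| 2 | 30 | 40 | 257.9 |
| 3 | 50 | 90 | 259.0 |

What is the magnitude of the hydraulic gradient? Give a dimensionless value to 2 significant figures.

0.021

Taking 1 as reference: 2−1 = (-55, -280, -6.0); 3−1 = (-35, -230, -4.9).
Determinant of the coordinate differences = (-55)·(-230) − (-35)·(-280) = 2850.
∂h/∂x = [(-6.0)·(-230) − (-4.9)·(-280)] / 2850 = +0.002807
∂h/∂y = [(-55)·(-4.9) − (-35)·(-6.0)] / 2850 = +0.02088
|∇h| = √(0.002807² + 0.02088²) = 0.02107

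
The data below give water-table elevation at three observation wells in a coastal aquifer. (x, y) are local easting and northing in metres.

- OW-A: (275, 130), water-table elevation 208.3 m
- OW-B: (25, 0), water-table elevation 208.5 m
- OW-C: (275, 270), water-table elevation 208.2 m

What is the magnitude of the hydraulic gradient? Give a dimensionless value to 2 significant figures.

0.00083

Differences from OW-A: to OW-B (Δx, Δy, Δh) = (-250, -130, +0.2); to OW-C = (0, 140, -0.1).
Solve a·Δx + b·Δy = Δh: det = (-250)·140 − 0·(-130) = -35000.
∂h/∂x = [(+0.2)·140 − (-0.1)·(-130)] / -35000 = -0.0004286
∂h/∂y = [(-250)·(-0.1) − 0·(+0.2)] / -35000 = -0.0007143
|∇h| = √(-0.0004286² + -0.0007143²) = 0.000833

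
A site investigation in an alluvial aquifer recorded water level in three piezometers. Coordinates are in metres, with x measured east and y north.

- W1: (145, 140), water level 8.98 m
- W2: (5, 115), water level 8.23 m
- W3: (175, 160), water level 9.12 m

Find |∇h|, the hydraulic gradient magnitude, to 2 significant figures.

Taking W1 as reference: W2−W1 = (-140, -25, -0.75); W3−W1 = (30, 20, +0.14).
Determinant of the coordinate differences = (-140)·20 − 30·(-25) = -2050.
∂h/∂x = [(-0.75)·20 − (+0.14)·(-25)] / -2050 = +0.005610
∂h/∂y = [(-140)·(+0.14) − 30·(-0.75)] / -2050 = -0.001415
|∇h| = √(0.005610² + -0.001415²) = 0.005786

0.0058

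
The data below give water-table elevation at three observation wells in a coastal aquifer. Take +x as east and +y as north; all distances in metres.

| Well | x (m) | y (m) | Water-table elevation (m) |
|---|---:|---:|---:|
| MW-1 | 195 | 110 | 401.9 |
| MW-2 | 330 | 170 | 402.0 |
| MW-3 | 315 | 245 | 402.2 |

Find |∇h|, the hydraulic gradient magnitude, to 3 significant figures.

With h = a·x + b·y + c and MW-1 as origin, the differences give:
  135·a + 60·b = +0.1
  120·a + 135·b = +0.3
Eliminate b (×135 and ×60, subtract): 11025·a = -4.50 → a = ∂h/∂x = -0.0004082
Back-substitute: b = ∂h/∂y = +0.002585.
|∇h| = √(-0.0004082² + 0.002585²) = 0.002617

0.00262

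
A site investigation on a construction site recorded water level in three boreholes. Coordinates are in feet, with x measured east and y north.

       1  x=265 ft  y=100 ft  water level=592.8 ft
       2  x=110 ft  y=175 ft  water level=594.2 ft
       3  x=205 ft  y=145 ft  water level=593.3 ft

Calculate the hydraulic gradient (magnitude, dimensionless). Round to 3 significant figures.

0.0106

Three-point gradient (reference 1): Δ to 2 = (-155, 75, +1.4), Δ to 3 = (-60, 45, +0.5).
∂h/∂x = -0.01030, ∂h/∂y = -0.002626 (det = -2475).
|∇h| = √(-0.01030² + -0.002626²) = 0.01063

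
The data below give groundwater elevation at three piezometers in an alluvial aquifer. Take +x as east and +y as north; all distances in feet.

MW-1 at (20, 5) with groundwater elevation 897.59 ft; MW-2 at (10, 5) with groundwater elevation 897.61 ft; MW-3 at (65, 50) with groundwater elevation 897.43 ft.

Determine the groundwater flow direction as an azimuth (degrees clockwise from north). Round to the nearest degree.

052°

With h = a·x + b·y + c and MW-1 as origin, the differences give:
  (-10)·a + 0·b = +0.02
  45·a + 45·b = -0.16
Eliminate b (×45 and ×0, subtract): -450·a = 0.900 → a = ∂h/∂x = -0.002000
Back-substitute: b = ∂h/∂y = -0.001556.
Flow direction (−∇h) has components (+0.002000 E, +0.001556 N).
Azimuth = atan2(E, N) = atan2(+0.002000, +0.001556) = 52.1° ≈ 052°.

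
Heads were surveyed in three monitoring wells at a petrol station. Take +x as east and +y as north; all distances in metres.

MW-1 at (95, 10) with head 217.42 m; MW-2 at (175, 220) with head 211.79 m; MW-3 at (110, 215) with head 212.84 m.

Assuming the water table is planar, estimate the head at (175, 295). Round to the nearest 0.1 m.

210.2 m

With h = a·x + b·y + c and MW-1 as origin, the differences give:
  80·a + 210·b = -5.63
  15·a + 205·b = -4.58
Eliminate b (×205 and ×210, subtract): 13250·a = -192.350 → a = ∂h/∂x = -0.01452
Back-substitute: b = ∂h/∂y = -0.02128.
h(175, 295) = 217.42 + (-0.01452)·(80) + (-0.02128)·(285) = 217.42 -1.161 -6.065 = 210.194 m.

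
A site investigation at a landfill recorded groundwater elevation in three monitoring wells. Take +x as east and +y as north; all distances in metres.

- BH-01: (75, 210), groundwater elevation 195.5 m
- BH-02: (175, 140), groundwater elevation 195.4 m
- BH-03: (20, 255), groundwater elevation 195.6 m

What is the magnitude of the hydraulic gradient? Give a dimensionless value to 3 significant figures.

0.00792

Differences from BH-01: to BH-02 (Δx, Δy, Δh) = (100, -70, -0.1); to BH-03 = (-55, 45, +0.1).
Determinant of the coordinate differences = 100·45 − (-55)·(-70) = 650.
∂h/∂x = [(-0.1)·45 − (+0.1)·(-70)] / 650 = +0.003846
∂h/∂y = [100·(+0.1) − (-55)·(-0.1)] / 650 = +0.006923
|∇h| = √(0.003846² + 0.006923²) = 0.00792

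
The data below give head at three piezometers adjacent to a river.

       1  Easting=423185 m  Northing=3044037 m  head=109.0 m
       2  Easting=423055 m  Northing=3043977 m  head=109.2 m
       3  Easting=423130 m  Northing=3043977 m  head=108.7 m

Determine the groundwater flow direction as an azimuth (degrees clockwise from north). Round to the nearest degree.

With h = a·x + b·y + c and 1 as origin, the differences give:
  (-130)·a + (-60)·b = +0.2
  (-55)·a + (-60)·b = -0.3
Eliminate b (×(-60) and ×(-60), subtract): 4500·a = -30.00 → a = ∂h/∂x = -0.006667
Back-substitute: b = ∂h/∂y = +0.01111.
Flow direction (−∇h) has components (+0.006667 E, -0.01111 N).
Azimuth = atan2(E, N) = atan2(+0.006667, -0.01111) = 149.0° ≈ 149°.

149°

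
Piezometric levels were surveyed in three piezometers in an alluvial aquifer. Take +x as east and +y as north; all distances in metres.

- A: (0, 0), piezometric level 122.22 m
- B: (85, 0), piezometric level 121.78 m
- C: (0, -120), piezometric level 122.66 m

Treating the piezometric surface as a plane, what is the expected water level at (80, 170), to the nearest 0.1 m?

∂h/∂x = (121.78 − 122.22) / (85 − 0) = -0.005176
∂h/∂y = (122.66 − 122.22) / (-120 − 0) = -0.003667
h(80, 170) = 122.22 + (-0.005176)·(80) + (-0.003667)·(170) = 122.22 -0.414 -0.623 = 121.183 m.

121.2 m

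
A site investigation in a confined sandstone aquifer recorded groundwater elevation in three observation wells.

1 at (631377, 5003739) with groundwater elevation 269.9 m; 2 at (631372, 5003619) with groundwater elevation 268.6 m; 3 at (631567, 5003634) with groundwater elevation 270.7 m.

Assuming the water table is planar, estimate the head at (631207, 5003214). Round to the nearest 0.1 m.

262.7 m

With h = a·x + b·y + c and 1 as origin, the differences give:
  (-5)·a + (-120)·b = -1.3
  190·a + (-105)·b = +0.8
Eliminate b (×(-105) and ×(-120), subtract): 23325·a = 232.50 → a = ∂h/∂x = +0.009968
Back-substitute: b = ∂h/∂y = +0.01042.
h(631207, 5003214) = 269.9 + (+0.009968)·(-170) + (+0.01042)·(-525) = 269.9 -1.695 -5.469 = 262.736 m.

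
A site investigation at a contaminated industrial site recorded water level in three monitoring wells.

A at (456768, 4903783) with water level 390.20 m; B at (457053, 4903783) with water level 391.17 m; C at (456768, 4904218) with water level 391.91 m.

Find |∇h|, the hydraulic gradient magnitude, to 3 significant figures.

∂h/∂x = (391.17 − 390.20) / (457053 − 456768) = +0.003404
∂h/∂y = (391.91 − 390.20) / (4904218 − 4903783) = +0.003931
|∇h| = √(0.003404² + 0.003931²) = 0.0052

0.00520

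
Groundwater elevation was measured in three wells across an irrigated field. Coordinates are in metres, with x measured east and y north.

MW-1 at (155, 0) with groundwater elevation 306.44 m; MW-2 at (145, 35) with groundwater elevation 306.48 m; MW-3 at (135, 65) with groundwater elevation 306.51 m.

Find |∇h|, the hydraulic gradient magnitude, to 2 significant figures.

0.0036

Differences from MW-1: to MW-2 (Δx, Δy, Δh) = (-10, 35, +0.04); to MW-3 = (-20, 65, +0.07).
Solve a·Δx + b·Δy = Δh: det = (-10)·65 − (-20)·35 = 50.
∂h/∂x = [(+0.04)·65 − (+0.07)·35] / 50 = +0.003000
∂h/∂y = [(-10)·(+0.07) − (-20)·(+0.04)] / 50 = +0.002000
|∇h| = √(0.003000² + 0.002000²) = 0.003606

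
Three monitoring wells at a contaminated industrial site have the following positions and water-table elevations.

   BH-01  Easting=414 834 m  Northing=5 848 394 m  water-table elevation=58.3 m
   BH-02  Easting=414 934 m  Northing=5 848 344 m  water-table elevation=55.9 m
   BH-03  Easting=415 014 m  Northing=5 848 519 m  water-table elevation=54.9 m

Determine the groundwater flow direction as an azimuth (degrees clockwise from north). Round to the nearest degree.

101°

Taking BH-01 as reference: BH-02−BH-01 = (100, -50, -2.4); BH-03−BH-01 = (180, 125, -3.4).
Solve a·Δx + b·Δy = Δh: det = 100·125 − 180·(-50) = 21500.
∂h/∂x = [(-2.4)·125 − (-3.4)·(-50)] / 21500 = -0.02186
∂h/∂y = [100·(-3.4) − 180·(-2.4)] / 21500 = +0.004279
Flow direction (−∇h) has components (+0.02186 E, -0.004279 N).
Azimuth = atan2(E, N) = atan2(+0.02186, -0.004279) = 101.1° ≈ 101°.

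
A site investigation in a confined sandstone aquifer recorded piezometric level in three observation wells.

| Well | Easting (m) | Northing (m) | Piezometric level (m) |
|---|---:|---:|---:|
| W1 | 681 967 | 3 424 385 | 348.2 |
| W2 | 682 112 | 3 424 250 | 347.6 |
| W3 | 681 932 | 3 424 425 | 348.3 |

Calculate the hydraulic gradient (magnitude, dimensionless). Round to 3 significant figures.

0.0115

Three-point gradient (reference W1): Δ to W2 = (145, -135, -0.6), Δ to W3 = (-35, 40, +0.1).
∂h/∂x = -0.009767, ∂h/∂y = -0.006047 (det = 1075).
|∇h| = √(-0.009767² + -0.006047²) = 0.01149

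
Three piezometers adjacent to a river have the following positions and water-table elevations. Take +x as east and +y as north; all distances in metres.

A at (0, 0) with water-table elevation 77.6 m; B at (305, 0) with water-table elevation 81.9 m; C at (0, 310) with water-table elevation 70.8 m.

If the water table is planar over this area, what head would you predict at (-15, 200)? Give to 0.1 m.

73.0 m

∂h/∂x = (81.9 − 77.6) / (305 − 0) = +0.01410
∂h/∂y = (70.8 − 77.6) / (310 − 0) = -0.02194
h(-15, 200) = 77.6 + (+0.01410)·(-15) + (-0.02194)·(200) = 77.6 -0.211 -4.387 = 73.001 m.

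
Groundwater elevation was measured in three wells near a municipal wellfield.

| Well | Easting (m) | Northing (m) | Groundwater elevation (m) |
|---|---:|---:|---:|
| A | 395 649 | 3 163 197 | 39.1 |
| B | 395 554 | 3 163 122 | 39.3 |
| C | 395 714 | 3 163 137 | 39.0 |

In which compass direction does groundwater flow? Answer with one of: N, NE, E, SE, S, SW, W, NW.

Three-point gradient (reference A): Δ to B = (-95, -75, +0.2), Δ to C = (65, -60, -0.1).
∂h/∂x = -0.001844, ∂h/∂y = -0.0003310 (det = 10575).
Flow = −∇h = (+0.001844 east, +0.0003310 north), which points east.

E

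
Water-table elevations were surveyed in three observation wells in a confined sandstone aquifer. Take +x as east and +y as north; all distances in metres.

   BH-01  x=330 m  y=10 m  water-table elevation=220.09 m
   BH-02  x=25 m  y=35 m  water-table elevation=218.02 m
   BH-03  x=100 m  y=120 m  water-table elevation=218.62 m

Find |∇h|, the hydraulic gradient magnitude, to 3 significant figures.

Differences from BH-01: to BH-02 (Δx, Δy, Δh) = (-305, 25, -2.07); to BH-03 = (-230, 110, -1.47).
Determinant of the coordinate differences = (-305)·110 − (-230)·25 = -27800.
∂h/∂x = [(-2.07)·110 − (-1.47)·25] / -27800 = +0.006869
∂h/∂y = [(-305)·(-1.47) − (-230)·(-2.07)] / -27800 = +0.0009982
|∇h| = √(0.006869² + 0.0009982²) = 0.006941

0.00694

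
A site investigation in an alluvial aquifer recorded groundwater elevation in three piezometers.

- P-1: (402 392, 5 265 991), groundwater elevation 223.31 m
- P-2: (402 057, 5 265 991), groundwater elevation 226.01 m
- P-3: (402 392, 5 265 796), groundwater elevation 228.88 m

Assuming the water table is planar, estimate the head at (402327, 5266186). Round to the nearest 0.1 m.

218.3 m

∂h/∂x = (226.01 − 223.31) / (402057 − 402392) = -0.008060
∂h/∂y = (228.88 − 223.31) / (5265796 − 5265991) = -0.02856
h(402327, 5266186) = 223.31 + (-0.008060)·(-65) + (-0.02856)·(195) = 223.31 +0.524 -5.570 = 218.264 m.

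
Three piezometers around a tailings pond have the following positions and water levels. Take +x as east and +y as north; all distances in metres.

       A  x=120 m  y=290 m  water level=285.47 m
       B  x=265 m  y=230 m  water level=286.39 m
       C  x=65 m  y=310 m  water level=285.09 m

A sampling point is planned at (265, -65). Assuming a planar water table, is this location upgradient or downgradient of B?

downgradient

Three-point gradient (reference A): Δ to B = (145, -60, +0.92), Δ to C = (-55, 20, -0.38).
∂h/∂x = +0.01100, ∂h/∂y = +0.01125 (det = -400).
Head at (265, -65) = 285.47 + (+0.01100)·(145) + (+0.01125)·(-355) = 283.07 m.
That is lower than the 286.39 m at B, so the point is downgradient.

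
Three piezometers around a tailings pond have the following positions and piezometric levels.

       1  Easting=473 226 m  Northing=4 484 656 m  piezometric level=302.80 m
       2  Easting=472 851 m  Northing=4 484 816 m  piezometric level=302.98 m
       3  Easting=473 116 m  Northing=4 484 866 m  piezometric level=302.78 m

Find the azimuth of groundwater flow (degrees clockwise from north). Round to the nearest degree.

Differences from 1: to 2 (Δx, Δy, Δh) = (-375, 160, +0.18); to 3 = (-110, 210, -0.02).
Solve a·Δx + b·Δy = Δh: det = (-375)·210 − (-110)·160 = -61150.
∂h/∂x = [(+0.18)·210 − (-0.02)·160] / -61150 = -0.0006705
∂h/∂y = [(-375)·(-0.02) − (-110)·(+0.18)] / -61150 = -0.0004464
Flow direction (−∇h) has components (+0.0006705 E, +0.0004464 N).
Azimuth = atan2(E, N) = atan2(+0.0006705, +0.0004464) = 56.3° ≈ 056°.

056°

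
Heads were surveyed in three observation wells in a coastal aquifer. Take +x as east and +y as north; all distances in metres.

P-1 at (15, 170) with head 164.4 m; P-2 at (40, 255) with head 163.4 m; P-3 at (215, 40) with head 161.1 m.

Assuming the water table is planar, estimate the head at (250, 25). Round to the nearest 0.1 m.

With h = a·x + b·y + c and P-1 as origin, the differences give:
  25·a + 85·b = -1.0
  200·a + (-130)·b = -3.3
Eliminate b (×(-130) and ×85, subtract): -20250·a = 410.50 → a = ∂h/∂x = -0.02027
Back-substitute: b = ∂h/∂y = -0.005802.
h(250, 25) = 164.4 + (-0.02027)·(235) + (-0.005802)·(-145) = 164.4 -4.764 +0.841 = 160.478 m.

160.5 m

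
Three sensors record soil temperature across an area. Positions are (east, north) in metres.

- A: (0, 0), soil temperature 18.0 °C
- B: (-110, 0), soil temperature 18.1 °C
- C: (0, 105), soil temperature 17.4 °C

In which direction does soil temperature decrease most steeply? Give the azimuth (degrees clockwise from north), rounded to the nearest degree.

∂T/∂x = (18.1 − 18.0) / (-110 − 0) = -0.0009091
∂T/∂y = (17.4 − 18.0) / (105 − 0) = -0.005714
Steepest decrease is along −∇f: components (+0.0009091 E, +0.005714 N).
Azimuth = atan2(+0.0009091, +0.005714) = 9.0° ≈ 009°.

009°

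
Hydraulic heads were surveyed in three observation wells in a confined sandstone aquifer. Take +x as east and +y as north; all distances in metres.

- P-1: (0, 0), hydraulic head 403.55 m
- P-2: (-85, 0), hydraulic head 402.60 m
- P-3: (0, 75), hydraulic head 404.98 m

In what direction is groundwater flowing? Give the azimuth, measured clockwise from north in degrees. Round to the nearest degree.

∂h/∂x = (402.60 − 403.55) / (-85 − 0) = +0.01118
∂h/∂y = (404.98 − 403.55) / (75 − 0) = +0.01907
Flow direction (−∇h) has components (-0.01118 E, -0.01907 N).
Azimuth = atan2(E, N) = atan2(-0.01118, -0.01907) = 210.4° ≈ 210°.

210°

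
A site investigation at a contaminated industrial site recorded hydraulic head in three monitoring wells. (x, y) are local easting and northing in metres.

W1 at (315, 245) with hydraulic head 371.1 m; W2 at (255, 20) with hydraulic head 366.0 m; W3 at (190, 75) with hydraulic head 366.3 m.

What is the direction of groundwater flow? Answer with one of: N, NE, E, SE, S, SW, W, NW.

SW

Taking W1 as reference: W2−W1 = (-60, -225, -5.1); W3−W1 = (-125, -170, -4.8).
Solve a·Δx + b·Δy = Δh: det = (-60)·(-170) − (-125)·(-225) = -17925.
∂h/∂x = [(-5.1)·(-170) − (-4.8)·(-225)] / -17925 = +0.01188
∂h/∂y = [(-60)·(-4.8) − (-125)·(-5.1)] / -17925 = +0.01950
Flow = −∇h = (-0.01188 east, -0.01950 north), which points southwest.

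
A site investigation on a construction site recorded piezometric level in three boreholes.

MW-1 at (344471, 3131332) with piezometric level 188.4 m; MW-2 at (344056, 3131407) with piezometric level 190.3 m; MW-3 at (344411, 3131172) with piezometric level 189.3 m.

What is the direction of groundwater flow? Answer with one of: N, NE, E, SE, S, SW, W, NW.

Differences from MW-1: to MW-2 (Δx, Δy, Δh) = (-415, 75, +1.9); to MW-3 = (-60, -160, +0.9).
Determinant of the coordinate differences = (-415)·(-160) − (-60)·75 = 70900.
∂h/∂x = [(+1.9)·(-160) − (+0.9)·75] / 70900 = -0.005240
∂h/∂y = [(-415)·(+0.9) − (-60)·(+1.9)] / 70900 = -0.003660
Flow = −∇h = (+0.005240 east, +0.003660 north), which points northeast.

NE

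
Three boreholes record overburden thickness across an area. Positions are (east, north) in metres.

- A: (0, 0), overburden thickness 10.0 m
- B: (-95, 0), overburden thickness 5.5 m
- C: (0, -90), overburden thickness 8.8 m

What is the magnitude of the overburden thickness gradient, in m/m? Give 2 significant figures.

0.049 m/m

∂d/∂x = (5.5 − 10.0) / (-95 − 0) = +0.04737
∂d/∂y = (8.8 − 10.0) / (-90 − 0) = +0.01333
|∇f| = √(0.04737² + 0.01333²) = 0.04921 m/m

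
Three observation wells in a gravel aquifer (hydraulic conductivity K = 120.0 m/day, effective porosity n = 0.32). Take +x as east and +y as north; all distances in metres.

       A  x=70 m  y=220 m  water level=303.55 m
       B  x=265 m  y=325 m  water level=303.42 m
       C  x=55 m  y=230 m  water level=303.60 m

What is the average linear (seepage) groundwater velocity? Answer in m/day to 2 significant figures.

Differences from A: to B (Δx, Δy, Δh) = (195, 105, -0.13); to C = (-15, 10, +0.05).
Solve a·Δx + b·Δy = Δh: det = 195·10 − (-15)·105 = 3525.
∂h/∂x = [(-0.13)·10 − (+0.05)·105] / 3525 = -0.001858
∂h/∂y = [195·(+0.05) − (-15)·(-0.13)] / 3525 = +0.002213
|∇h| = √(-0.001858² + 0.002213²) = 0.00289
Seepage velocity v = K·i/n = 120.0 × 0.00289 / 0.32 = 1.084 m/day.

1.1 m/day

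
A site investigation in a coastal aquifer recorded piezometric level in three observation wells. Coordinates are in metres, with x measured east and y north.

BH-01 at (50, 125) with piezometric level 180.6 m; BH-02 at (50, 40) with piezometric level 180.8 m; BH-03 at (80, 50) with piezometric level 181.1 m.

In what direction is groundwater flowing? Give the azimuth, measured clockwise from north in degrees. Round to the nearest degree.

Three-point gradient (reference BH-01): Δ to BH-02 = (0, -85, +0.2), Δ to BH-03 = (30, -75, +0.5).
∂h/∂x = +0.01078, ∂h/∂y = -0.002353 (det = 2550).
Flow direction (−∇h) has components (-0.01078 E, +0.002353 N).
Azimuth = atan2(E, N) = atan2(-0.01078, +0.002353) = 282.3° ≈ 282°.

282°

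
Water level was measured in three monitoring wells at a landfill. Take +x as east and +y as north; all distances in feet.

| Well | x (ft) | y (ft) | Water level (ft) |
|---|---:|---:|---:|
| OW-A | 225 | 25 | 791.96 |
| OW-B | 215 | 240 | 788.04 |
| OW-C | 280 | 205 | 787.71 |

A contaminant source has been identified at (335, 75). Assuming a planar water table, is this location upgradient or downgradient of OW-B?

upgradient

With h = a·x + b·y + c and OW-A as origin, the differences give:
  (-10)·a + 215·b = -3.92
  55·a + 180·b = -4.25
Eliminate b (×180 and ×215, subtract): -13625·a = 208.150 → a = ∂h/∂x = -0.01528
Back-substitute: b = ∂h/∂y = -0.01894.
Head at (335, 75) = 791.96 + (-0.01528)·(110) + (-0.01894)·(50) = 789.33 ft.
That is higher than the 788.04 ft at OW-B, so the point is upgradient.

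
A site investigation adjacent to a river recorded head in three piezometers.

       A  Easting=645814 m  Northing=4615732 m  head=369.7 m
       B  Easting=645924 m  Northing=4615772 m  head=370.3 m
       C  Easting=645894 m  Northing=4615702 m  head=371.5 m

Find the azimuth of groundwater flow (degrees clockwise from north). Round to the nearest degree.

Three-point gradient (reference A): Δ to B = (110, 40, +0.6), Δ to C = (80, -30, +1.8).
∂h/∂x = +0.01385, ∂h/∂y = -0.02308 (det = -6500).
Flow direction (−∇h) has components (-0.01385 E, +0.02308 N).
Azimuth = atan2(E, N) = atan2(-0.01385, +0.02308) = 329.0° ≈ 329°.

329°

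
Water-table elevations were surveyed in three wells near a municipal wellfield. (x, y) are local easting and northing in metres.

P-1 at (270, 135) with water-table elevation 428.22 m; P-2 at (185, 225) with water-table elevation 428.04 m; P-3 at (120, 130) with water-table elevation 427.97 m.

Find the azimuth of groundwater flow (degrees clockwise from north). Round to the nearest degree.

284°

Taking P-1 as reference: P-2−P-1 = (-85, 90, -0.18); P-3−P-1 = (-150, -5, -0.25).
Determinant of the coordinate differences = (-85)·(-5) − (-150)·90 = 13925.
∂h/∂x = [(-0.18)·(-5) − (-0.25)·90] / 13925 = +0.001680
∂h/∂y = [(-85)·(-0.25) − (-150)·(-0.18)] / 13925 = -0.0004129
Flow direction (−∇h) has components (-0.001680 E, +0.0004129 N).
Azimuth = atan2(E, N) = atan2(-0.001680, +0.0004129) = 283.8° ≈ 284°.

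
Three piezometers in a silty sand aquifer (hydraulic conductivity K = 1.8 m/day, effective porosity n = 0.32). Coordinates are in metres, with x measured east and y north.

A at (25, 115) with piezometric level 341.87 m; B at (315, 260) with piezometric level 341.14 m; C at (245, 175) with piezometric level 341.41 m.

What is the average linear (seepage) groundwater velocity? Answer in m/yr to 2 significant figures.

5.0 m/yr

With h = a·x + b·y + c and A as origin, the differences give:
  290·a + 145·b = -0.73
  220·a + 60·b = -0.46
Eliminate b (×60 and ×145, subtract): -14500·a = 22.900 → a = ∂h/∂x = -0.001579
Back-substitute: b = ∂h/∂y = -0.001876.
|∇h| = √(-0.001579² + -0.001876²) = 0.002452
Seepage velocity v = K·i/n = 1.8 × 0.002452 / 0.32 = 0.01379 m/day = 5.037 m/yr.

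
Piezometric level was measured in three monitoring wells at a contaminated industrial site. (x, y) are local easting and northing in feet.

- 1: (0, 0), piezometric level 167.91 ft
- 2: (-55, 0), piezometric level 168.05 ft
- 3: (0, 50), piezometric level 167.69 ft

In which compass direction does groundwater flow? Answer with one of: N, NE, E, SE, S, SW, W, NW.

NE

∂h/∂x = (168.05 − 167.91) / (-55 − 0) = -0.002545
∂h/∂y = (167.69 − 167.91) / (50 − 0) = -0.004400
Flow = −∇h = (+0.002545 east, +0.004400 north), which points northeast.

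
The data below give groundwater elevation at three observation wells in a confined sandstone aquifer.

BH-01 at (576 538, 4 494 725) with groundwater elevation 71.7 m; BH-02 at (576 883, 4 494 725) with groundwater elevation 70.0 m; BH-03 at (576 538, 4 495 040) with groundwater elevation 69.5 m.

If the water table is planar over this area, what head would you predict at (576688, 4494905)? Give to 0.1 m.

∂h/∂x = (70.0 − 71.7) / (576883 − 576538) = -0.004928
∂h/∂y = (69.5 − 71.7) / (4495040 − 4494725) = -0.006984
h(576688, 4494905) = 71.7 + (-0.004928)·(150) + (-0.006984)·(180) = 71.7 -0.739 -1.257 = 69.704 m.

69.7 m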